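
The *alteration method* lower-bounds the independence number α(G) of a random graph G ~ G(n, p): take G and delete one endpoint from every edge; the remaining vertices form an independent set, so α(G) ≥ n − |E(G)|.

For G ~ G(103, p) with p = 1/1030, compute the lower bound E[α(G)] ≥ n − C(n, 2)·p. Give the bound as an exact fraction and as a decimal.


E[|E(G)|] = C(103, 2)·p = 5253 · (1/1030) = 51/10.
E[α(G)] ≥ n − E[|E(G)|] = 103 − 51/10 = 979/10.
Numerically: ≈ 97.90000.
(This is only a lower bound; the true E[α(G)] may be larger.)

E[α(G)] ≥ 979/10 ≈ 97.90000.


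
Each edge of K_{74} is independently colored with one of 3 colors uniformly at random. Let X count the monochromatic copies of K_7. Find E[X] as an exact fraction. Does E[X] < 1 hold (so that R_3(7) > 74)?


E[X] = C(74, 7) · 3^{1 − 21} = 1799579064 · 3^{−20} = 1799579064/3486784401.
As a reduced fraction: E[X] = 599859688/1162261467 ≈ 0.516114.
Is E[X] < 1? YES.
Since E[X] < 1, there exists a 3-coloring of K_{74} with no monochromatic K_7; hence R_3(7) > 74.

E[X] = 599859688/1162261467 ≈ 0.516114; E[X] < 1, so R_3(7) > 74.


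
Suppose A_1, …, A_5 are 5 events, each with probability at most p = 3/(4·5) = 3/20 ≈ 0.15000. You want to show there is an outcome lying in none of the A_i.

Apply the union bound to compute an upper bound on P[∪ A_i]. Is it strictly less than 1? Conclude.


Union bound: P[∪_{i=1}^{5} A_i] ≤ Σ_i P[A_i] ≤ 5·p = 5·(3/20) = 3/4.
Numerically: 3/4 ≈ 0.75000.
Is 3/4 < 1? YES.
Since P[∪ A_i] ≤ 3/4 < 1, the complement has P[∩ A_i^c] ≥ 1 − 3/4 = 1/4 > 0, so some outcome avoids every A_i.

5·p = 3/4 ≈ 0.75000; existence CERTIFIED by the union bound.


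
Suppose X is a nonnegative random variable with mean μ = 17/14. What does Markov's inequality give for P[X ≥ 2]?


μ = E[X] = 17/14, a = 2.
Markov: P[X ≥ 2] ≤ μ/a = (17/14)/2 = 17/28.
Numerically: ≈ 0.607.
(Since a = 2 > μ = 1.214, the bound 17/28 is < 1 and informative.)

P[X ≥ 2] ≤ 17/28 ≈ 0.607.


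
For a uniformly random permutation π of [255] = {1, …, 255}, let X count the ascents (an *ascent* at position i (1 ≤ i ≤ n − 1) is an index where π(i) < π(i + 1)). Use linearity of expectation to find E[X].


Write X = Σ X_I over i = 1, …, 254, with X_I the indicator of one ascent.
There are 254 indicators.
For each fixed i, the pair (π(i), π(i+1)) is a uniformly random ordered pair of distinct values from {1, …, 255}; by symmetry P[π(i) < π(i+1)] = 1/2.
By linearity: E[X] = 254 · (1/2) = (255 − 1) · (1/2) = 127 ≈ 127.000000.

E[X] = 127 = 127.000000.


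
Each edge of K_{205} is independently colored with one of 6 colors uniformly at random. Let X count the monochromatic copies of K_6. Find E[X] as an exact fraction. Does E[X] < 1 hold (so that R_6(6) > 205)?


E[X] = C(205, 6) · 6^{1 − 15} = 95746959700 · 6^{−14} = 95746959700/78364164096.
As a reduced fraction: E[X] = 23936739925/19591041024 ≈ 1.2218.
Is E[X] < 1? NO.
Since E[X] ≥ 1, the first-moment bound is inconclusive at n = 205; it does NOT by itself certify R_6(6) > 205.

E[X] = 23936739925/19591041024 ≈ 1.2218; E[X] ≥ 1; first-moment method inconclusive here.


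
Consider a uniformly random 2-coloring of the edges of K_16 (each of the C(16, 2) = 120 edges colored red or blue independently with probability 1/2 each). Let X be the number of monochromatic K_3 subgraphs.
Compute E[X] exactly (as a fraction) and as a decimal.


Let X = Σ_S X_S over the C(16, 3) = 560 subsets S of size 3, where X_S = 1 if the K_3 on S is monochromatic.
For a fixed S, the K_3 on S has C(3, 2) = 3 edges. P[all 3 edges red] = (1/2)^3, and likewise for blue, so P[monochromatic] = 2·(1/2)^3 = 2^{1 − 3} = 1/4.
By linearity of expectation: E[X] = C(16, 3) · 2^{1 − 3} = 560 · 1/4 = 140.
Numerically: E[X] ≈ 140.0000.

E[X] = C(16,3)·2^(1−C(3,2)) = 140 ≈ 140.0000.


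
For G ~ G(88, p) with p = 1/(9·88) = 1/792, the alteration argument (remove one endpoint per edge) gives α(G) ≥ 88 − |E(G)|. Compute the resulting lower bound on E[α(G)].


E[|E(G)|] = C(88, 2)·p = 3828 · (1/792) = 29/6.
E[α(G)] ≥ n − E[|E(G)|] = 88 − 29/6 = 499/6.
Numerically: ≈ 83.166667.
(This is only a lower bound; the true E[α(G)] may be larger.)

E[α(G)] ≥ 499/6 ≈ 83.166667.


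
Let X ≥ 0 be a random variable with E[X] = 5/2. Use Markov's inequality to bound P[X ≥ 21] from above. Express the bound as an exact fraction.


μ = E[X] = 5/2, a = 21.
Markov: P[X ≥ 21] ≤ μ/a = (5/2)/21 = 5/42.
Numerically: ≈ 0.119048.
(Since a = 21 > μ = 2.500000, the bound 5/42 is < 1 and informative.)

P[X ≥ 21] ≤ 5/42 ≈ 0.119048.


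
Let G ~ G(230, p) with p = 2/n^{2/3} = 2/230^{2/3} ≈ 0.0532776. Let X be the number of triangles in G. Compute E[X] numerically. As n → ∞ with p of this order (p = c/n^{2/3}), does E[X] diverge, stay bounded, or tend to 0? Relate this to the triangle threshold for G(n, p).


Number of potential triangles: C(230, 3) = 2001460.
Each occurs with probability p³ ≈ (0.0532776)³ ≈ 1.51228733e-04.
By linearity: E[X] = C(230, 3)·p³ ≈ 2001460 · 1.51228733e-04 ≈ 302.678261.
Since α = 2/3 < 1, p = c/n^{2/3} ≫ 1/n is above the triangle threshold p ~ 1/n. Asymptotically E[X] ~ (c³/6)·n^{3(1−α)} = (2³/6)·n^{1} → ∞; triangles are abundant w.h.p.

E[X] ≈ 302.678261; in regime p = Θ(1/n^{2/3}) E[X] diverges (above the triangle threshold p ~ 1/n).


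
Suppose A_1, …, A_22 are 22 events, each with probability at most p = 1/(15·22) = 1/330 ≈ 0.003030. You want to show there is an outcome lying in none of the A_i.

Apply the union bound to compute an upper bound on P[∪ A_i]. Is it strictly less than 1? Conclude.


Union bound: P[∪_{i=1}^{22} A_i] ≤ Σ_i P[A_i] ≤ 22·p = 22·(1/330) = 1/15.
Numerically: 1/15 ≈ 0.066667.
Is 1/15 < 1? YES.
Since P[∪ A_i] ≤ 1/15 < 1, the complement has P[∩ A_i^c] ≥ 1 − 1/15 = 14/15 > 0, so some outcome avoids every A_i.

22·p = 1/15 ≈ 0.066667; existence CERTIFIED by the union bound.


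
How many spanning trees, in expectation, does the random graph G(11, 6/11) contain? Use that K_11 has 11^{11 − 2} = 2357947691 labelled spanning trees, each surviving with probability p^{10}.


K_11 has 11^{11 − 2} = 2357947691 labelled spanning trees.
For each such spanning tree H, let X_H = 1 if all 10 edges of H are present in G. Then P[X_H = 1] = p^{10} = (6/11)^{10} = 60466176/25937424601.
Summing the indicators: E[X] = Σ_H E[X_H] = 2357947691 · p^{10} = 2357947691 · 60466176/25937424601 = 60466176/11.
Numerically: E[X] ≈ 5.5e+06.

E[X] = 2357947691 · (6/11)^{10} = 60466176/11 ≈ 5.5e+06.


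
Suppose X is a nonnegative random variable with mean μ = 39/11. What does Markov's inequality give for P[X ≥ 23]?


μ = E[X] = 39/11, a = 23.
Markov: P[X ≥ 23] ≤ μ/a = (39/11)/23 = 39/253.
Numerically: ≈ 0.15415.
(Since a = 23 > μ = 3.54545, the bound 39/253 is < 1 and informative.)

P[X ≥ 23] ≤ 39/253 ≈ 0.15415.


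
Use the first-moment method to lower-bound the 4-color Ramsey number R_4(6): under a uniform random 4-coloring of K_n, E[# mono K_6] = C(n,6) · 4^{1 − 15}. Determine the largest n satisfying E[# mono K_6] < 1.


We need C(n, 6) · 4^{1 − 15} < 1, i.e. C(n, 6) < 4^{15 − 1} = 268435456.
Check values of n near the boundary:
  n = 76: C(76, 6) = 218618940; 218618940 < 268435456? YES
  n = 77: C(77, 6) = 237093780; 237093780 < 268435456? YES
  n = 78: C(78, 6) = 256851595; 256851595 < 268435456? YES
  n = 79: C(79, 6) = 277962685; 277962685 < 268435456? NO
  n = 80: C(80, 6) = 300500200; 300500200 < 268435456? NO
  n = 81: C(81, 6) = 324540216; 324540216 < 268435456? NO
The largest n with C(n, 6) < 268435456 is n = 78 (where E[X] = 256851595/268435456 ≈ 0.95685). Hence R_4(6) > 78, i.e. R_4(6) ≥ 79.

Largest n = 78; hence R_4(6) > 78.


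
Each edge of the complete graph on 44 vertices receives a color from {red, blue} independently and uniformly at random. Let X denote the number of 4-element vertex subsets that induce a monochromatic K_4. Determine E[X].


Let X = Σ_S X_S over the C(44, 4) = 135751 subsets S of size 4, where X_S = 1 if the K_4 on S is monochromatic.
For a fixed S, the K_4 on S has C(4, 2) = 6 edges. P[all 6 edges red] = (1/2)^6, and likewise for blue, so P[monochromatic] = 2·(1/2)^6 = 2^{1 − 6} = 1/32.
By linearity: E[X] = C(44, 4) · 2^{1 − 6} = 135751 · 1/32 = 135751/32.
Numerically: E[X] ≈ 4242.21875.

E[X] = C(44,4)·2^(1−C(4,2)) = 135751/32 ≈ 4242.21875.


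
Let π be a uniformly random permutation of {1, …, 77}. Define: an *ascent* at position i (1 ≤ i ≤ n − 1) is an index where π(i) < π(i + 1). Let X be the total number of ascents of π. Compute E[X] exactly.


Write X = Σ X_I over i = 1, …, 76, with X_I the indicator of one ascent.
There are 76 indicators.
For each fixed i, the pair (π(i), π(i+1)) is a uniformly random ordered pair of distinct values from {1, …, 77}; by symmetry P[π(i) < π(i+1)] = 1/2.
By linearity: E[X] = 76 · (1/2) = (77 − 1) · (1/2) = 38 ≈ 38.0000.

E[X] = 38 = 38.0000.


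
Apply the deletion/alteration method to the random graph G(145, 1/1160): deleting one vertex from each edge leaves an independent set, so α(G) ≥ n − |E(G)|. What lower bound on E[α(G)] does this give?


E[|E(G)|] = C(145, 2)·p = 10440 · (1/1160) = 9.
E[α(G)] ≥ n − E[|E(G)|] = 145 − 9 = 136.
Numerically: ≈ 136.000.
(This is only a lower bound; the true E[α(G)] may be larger.)

E[α(G)] ≥ 136 ≈ 136.000.


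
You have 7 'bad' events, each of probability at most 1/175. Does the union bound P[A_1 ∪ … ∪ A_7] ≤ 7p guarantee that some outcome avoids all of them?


Union bound: P[∪_{i=1}^{7} A_i] ≤ Σ_i P[A_i] ≤ 7·p = 7·(1/175) = 1/25.
Numerically: 1/25 ≈ 0.0400000.
Is 1/25 < 1? YES.
Since P[∪ A_i] ≤ 1/25 < 1, the complement has P[∩ A_i^c] ≥ 1 − 1/25 = 24/25 > 0, so some outcome avoids every A_i.

7·p = 1/25 ≈ 0.0400000; existence CERTIFIED by the union bound.


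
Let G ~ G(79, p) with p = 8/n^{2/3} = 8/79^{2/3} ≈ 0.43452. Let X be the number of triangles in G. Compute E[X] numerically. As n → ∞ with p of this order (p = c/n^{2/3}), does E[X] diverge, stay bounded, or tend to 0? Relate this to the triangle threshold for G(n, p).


Number of potential triangles: C(79, 3) = 79079.
Each occurs with probability p³ ≈ (0.43452)³ ≈ 8.2038135e-02.
By linearity: E[X] = C(79, 3)·p³ ≈ 79079 · 8.2038135e-02 ≈ 6487.49367.
Since α = 2/3 < 1, p = c/n^{2/3} ≫ 1/n is above the triangle threshold p ~ 1/n. Asymptotically E[X] ~ (c³/6)·n^{3(1−α)} = (8³/6)·n^{1} → ∞; triangles are abundant w.h.p.

E[X] ≈ 6487.49367; in regime p = Θ(1/n^{2/3}) E[X] diverges (above the triangle threshold p ~ 1/n).


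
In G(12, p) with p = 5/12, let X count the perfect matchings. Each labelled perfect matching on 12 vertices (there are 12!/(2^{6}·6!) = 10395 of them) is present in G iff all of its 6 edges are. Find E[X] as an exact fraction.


K_12 has 12!/(2^{6}·6!) = 10395 labelled perfect matchings.
For each such perfect matching H, let X_H = 1 if all 6 edges of H are present in G. Then P[X_H = 1] = p^{6} = (5/12)^{6} = 15625/2985984.
By linearity of expectation: E[X] = Σ_H E[X_H] = 10395 · p^{6} = 10395 · 15625/2985984 = 6015625/110592.
Numerically: E[X] ≈ 54.39.

E[X] = 10395 · (5/12)^{6} = 6015625/110592 ≈ 54.39.


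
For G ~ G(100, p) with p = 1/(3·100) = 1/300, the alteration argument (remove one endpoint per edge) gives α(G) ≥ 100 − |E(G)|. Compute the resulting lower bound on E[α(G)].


E[|E(G)|] = C(100, 2)·p = 4950 · (1/300) = 33/2.
E[α(G)] ≥ n − E[|E(G)|] = 100 − 33/2 = 167/2.
Numerically: ≈ 83.500000.
(This is only a lower bound; the true E[α(G)] may be larger.)

E[α(G)] ≥ 167/2 ≈ 83.500000.


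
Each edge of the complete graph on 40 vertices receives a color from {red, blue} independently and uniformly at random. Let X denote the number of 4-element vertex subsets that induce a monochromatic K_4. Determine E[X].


Let X = Σ_S X_S over the C(40, 4) = 91390 subsets S of size 4, where X_S = 1 if the K_4 on S is monochromatic.
For a fixed S, the K_4 on S has C(4, 2) = 6 edges. P[all 6 edges red] = (1/2)^6, and likewise for blue, so P[monochromatic] = 2·(1/2)^6 = 2^{1 − 6} = 1/32.
By linearity: E[X] = C(40, 4) · 2^{1 − 6} = 91390 · 1/32 = 45695/16.
Numerically: E[X] ≈ 2855.9375.

E[X] = C(40,4)·2^(1−C(4,2)) = 45695/16 ≈ 2855.9375.


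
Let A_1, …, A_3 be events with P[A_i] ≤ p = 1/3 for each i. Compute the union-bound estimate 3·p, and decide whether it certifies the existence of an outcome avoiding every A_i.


Union bound: P[∪_{i=1}^{3} A_i] ≤ Σ_i P[A_i] ≤ 3·p = 3·(1/3) = 1.
Numerically: 1 ≈ 1.0000.
Is 1 < 1? NO.
Since the bound 1 is ≥ 1, the union bound is uninformative here; it does NOT by itself certify existence.

3·p = 1 ≈ 1.0000; existence NOT certified by the union bound.


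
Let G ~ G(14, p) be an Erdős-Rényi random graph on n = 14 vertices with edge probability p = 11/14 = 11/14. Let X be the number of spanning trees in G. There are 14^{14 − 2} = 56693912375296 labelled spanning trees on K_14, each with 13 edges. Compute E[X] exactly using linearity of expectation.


K_14 has 14^{14 − 2} = 56693912375296 labelled spanning trees.
For each such spanning tree H, let X_H = 1 if all 13 edges of H are present in G. Then P[X_H = 1] = p^{13} = (11/14)^{13} = 34522712143931/793714773254144.
Summing the indicators: E[X] = Σ_H E[X_H] = 56693912375296 · p^{13} = 56693912375296 · 34522712143931/793714773254144 = 34522712143931/14.
Numerically: E[X] ≈ 2.46591e+12.

E[X] = 56693912375296 · (11/14)^{13} = 34522712143931/14 ≈ 2.46591e+12.


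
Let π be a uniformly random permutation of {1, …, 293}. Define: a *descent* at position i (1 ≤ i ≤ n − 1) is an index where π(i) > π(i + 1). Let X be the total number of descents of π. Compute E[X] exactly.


Write X = Σ X_I over i = 1, …, 292, with X_I the indicator of one descent.
There are 292 indicators.
For each fixed i, the pair (π(i), π(i+1)) is a uniformly random ordered pair of distinct values from {1, …, 293}; by symmetry P[π(i) > π(i+1)] = 1/2.
By linearity: E[X] = 292 · (1/2) = (293 − 1) · (1/2) = 146 ≈ 146.0000.

E[X] = 146 = 146.0000.


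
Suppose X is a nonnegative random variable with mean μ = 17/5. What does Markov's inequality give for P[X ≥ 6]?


μ = E[X] = 17/5, a = 6.
Markov: P[X ≥ 6] ≤ μ/a = (17/5)/6 = 17/30.
Numerically: ≈ 0.56667.
(Since a = 6 > μ = 3.40000, the bound 17/30 is < 1 and informative.)

P[X ≥ 6] ≤ 17/30 ≈ 0.56667.


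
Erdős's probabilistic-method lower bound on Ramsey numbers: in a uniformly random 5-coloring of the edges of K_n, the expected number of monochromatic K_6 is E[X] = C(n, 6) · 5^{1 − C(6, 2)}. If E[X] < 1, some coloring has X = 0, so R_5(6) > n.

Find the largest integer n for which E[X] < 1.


We need C(n, 6) · 5^{1 − 15} < 1, i.e. C(n, 6) < 5^{15 − 1} = 6103515625.
Check values of n near the boundary:
  n = 126: C(126, 6) = 4925156775; 4925156775 < 6103515625? YES
  n = 127: C(127, 6) = 5169379425; 5169379425 < 6103515625? YES
  n = 128: C(128, 6) = 5423611200; 5423611200 < 6103515625? YES
  n = 129: C(129, 6) = 5688177600; 5688177600 < 6103515625? YES
  n = 130: C(130, 6) = 5963412000; 5963412000 < 6103515625? YES
  n = 131: C(131, 6) = 6249655776; 6249655776 < 6103515625? NO
  n = 132: C(132, 6) = 6547258432; 6547258432 < 6103515625? NO
  n = 133: C(133, 6) = 6856577728; 6856577728 < 6103515625? NO
The largest n with C(n, 6) < 6103515625 is n = 130 (where E[X] = 47707296/48828125 ≈ 0.9770). Hence R_5(6) > 130, i.e. R_5(6) ≥ 131.

Largest n = 130; hence R_5(6) > 130.


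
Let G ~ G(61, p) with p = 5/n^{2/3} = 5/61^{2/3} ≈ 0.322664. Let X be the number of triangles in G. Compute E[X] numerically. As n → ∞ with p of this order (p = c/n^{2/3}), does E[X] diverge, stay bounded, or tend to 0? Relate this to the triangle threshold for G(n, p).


Number of potential triangles: C(61, 3) = 35990.
Each occurs with probability p³ ≈ (0.322664)³ ≈ 3.35931201e-02.
By linearity: E[X] = C(61, 3)·p³ ≈ 35990 · 3.35931201e-02 ≈ 1209.016393.
Since α = 2/3 < 1, p = c/n^{2/3} ≫ 1/n is above the triangle threshold p ~ 1/n. Asymptotically E[X] ~ (c³/6)·n^{3(1−α)} = (5³/6)·n^{1} → ∞; triangles are abundant w.h.p.

E[X] ≈ 1209.016393; in regime p = Θ(1/n^{2/3}) E[X] diverges (above the triangle threshold p ~ 1/n).


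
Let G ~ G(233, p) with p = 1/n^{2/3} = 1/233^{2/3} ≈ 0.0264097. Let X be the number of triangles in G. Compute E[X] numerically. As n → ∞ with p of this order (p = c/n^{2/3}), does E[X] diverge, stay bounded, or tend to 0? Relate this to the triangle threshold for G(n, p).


Number of potential triangles: C(233, 3) = 2081156.
Each occurs with probability p³ ≈ (0.0264097)³ ≈ 1.84199377e-05.
By linearity: E[X] = C(233, 3)·p³ ≈ 2081156 · 1.84199377e-05 ≈ 38.334764.
Since α = 2/3 < 1, p = c/n^{2/3} ≫ 1/n is above the triangle threshold p ~ 1/n. Asymptotically E[X] ~ (c³/6)·n^{3(1−α)} = (1³/6)·n^{1} → ∞; triangles are abundant w.h.p.

E[X] ≈ 38.334764; in regime p = Θ(1/n^{2/3}) E[X] diverges (above the triangle threshold p ~ 1/n).


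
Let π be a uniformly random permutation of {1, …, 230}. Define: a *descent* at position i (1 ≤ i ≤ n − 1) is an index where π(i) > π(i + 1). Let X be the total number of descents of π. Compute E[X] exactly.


Write X = Σ X_I over i = 1, …, 229, with X_I the indicator of one descent.
There are 229 indicators.
For each fixed i, the pair (π(i), π(i+1)) is a uniformly random ordered pair of distinct values from {1, …, 230}; by symmetry P[π(i) > π(i+1)] = 1/2.
By linearity: E[X] = 229 · (1/2) = (230 − 1) · (1/2) = 229/2 ≈ 114.50000.

E[X] = 229/2 = 114.50000.


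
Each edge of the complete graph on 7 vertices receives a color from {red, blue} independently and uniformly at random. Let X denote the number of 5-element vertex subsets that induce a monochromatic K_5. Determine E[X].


Let X = Σ_S X_S over the C(7, 5) = 21 subsets S of size 5, where X_S = 1 if the K_5 on S is monochromatic.
For a fixed S, the K_5 on S has C(5, 2) = 10 edges. P[all 10 edges red] = (1/2)^10, and likewise for blue, so P[monochromatic] = 2·(1/2)^10 = 2^{1 − 10} = 1/512.
By linearity: E[X] = C(7, 5) · 2^{1 − 10} = 21 · 1/512 = 21/512.
Numerically: E[X] ≈ 0.041.

E[X] = C(7,5)·2^(1−C(5,2)) = 21/512 ≈ 0.041.


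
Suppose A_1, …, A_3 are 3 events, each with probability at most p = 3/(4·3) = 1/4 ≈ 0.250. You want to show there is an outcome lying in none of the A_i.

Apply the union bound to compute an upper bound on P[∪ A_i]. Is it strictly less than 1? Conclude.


Union bound: P[∪_{i=1}^{3} A_i] ≤ Σ_i P[A_i] ≤ 3·p = 3·(1/4) = 3/4.
Numerically: 3/4 ≈ 0.750.
Is 3/4 < 1? YES.
Since P[∪ A_i] ≤ 3/4 < 1, the complement has P[∩ A_i^c] ≥ 1 − 3/4 = 1/4 > 0, so some outcome avoids every A_i.

3·p = 3/4 ≈ 0.750; existence CERTIFIED by the union bound.


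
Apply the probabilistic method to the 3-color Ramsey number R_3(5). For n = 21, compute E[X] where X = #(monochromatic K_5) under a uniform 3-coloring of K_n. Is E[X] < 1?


E[X] = C(21, 5) · 3^{1 − 10} = 20349 · 3^{−9} = 20349/19683.
As a reduced fraction: E[X] = 2261/2187 ≈ 1.034.
Is E[X] < 1? NO.
Since E[X] ≥ 1, the first-moment bound is inconclusive at n = 21; it does NOT by itself certify R_3(5) > 21.

E[X] = 2261/2187 ≈ 1.034; E[X] ≥ 1; first-moment method inconclusive here.


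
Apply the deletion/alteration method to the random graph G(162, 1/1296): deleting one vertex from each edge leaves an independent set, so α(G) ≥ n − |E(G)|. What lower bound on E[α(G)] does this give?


E[|E(G)|] = C(162, 2)·p = 13041 · (1/1296) = 161/16.
E[α(G)] ≥ n − E[|E(G)|] = 162 − 161/16 = 2431/16.
Numerically: ≈ 151.938.
(This is only a lower bound; the true E[α(G)] may be larger.)

E[α(G)] ≥ 2431/16 ≈ 151.938.


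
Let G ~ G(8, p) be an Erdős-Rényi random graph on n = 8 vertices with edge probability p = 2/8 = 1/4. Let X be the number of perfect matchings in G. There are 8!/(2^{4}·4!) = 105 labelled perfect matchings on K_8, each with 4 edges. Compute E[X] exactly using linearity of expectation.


K_8 has 8!/(2^{4}·4!) = 105 labelled perfect matchings.
For each such perfect matching H, let X_H = 1 if all 4 edges of H are present in G. Then P[X_H = 1] = p^{4} = (1/4)^{4} = 1/256.
By linearity: E[X] = Σ_H E[X_H] = 105 · p^{4} = 105 · 1/256 = 105/256.
Numerically: E[X] ≈ 0.4102.

E[X] = 105 · (1/4)^{4} = 105/256 ≈ 0.4102.


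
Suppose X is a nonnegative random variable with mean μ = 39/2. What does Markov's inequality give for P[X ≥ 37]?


μ = E[X] = 39/2, a = 37.
Markov: P[X ≥ 37] ≤ μ/a = (39/2)/37 = 39/74.
Numerically: ≈ 0.52703.
(Since a = 37 > μ = 19.50000, the bound 39/74 is < 1 and informative.)

P[X ≥ 37] ≤ 39/74 ≈ 0.52703.


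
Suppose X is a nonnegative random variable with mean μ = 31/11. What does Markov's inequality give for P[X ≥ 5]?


μ = E[X] = 31/11, a = 5.
Markov: P[X ≥ 5] ≤ μ/a = (31/11)/5 = 31/55.
Numerically: ≈ 0.5636.
(Since a = 5 > μ = 2.8182, the bound 31/55 is < 1 and informative.)

P[X ≥ 5] ≤ 31/55 ≈ 0.5636.


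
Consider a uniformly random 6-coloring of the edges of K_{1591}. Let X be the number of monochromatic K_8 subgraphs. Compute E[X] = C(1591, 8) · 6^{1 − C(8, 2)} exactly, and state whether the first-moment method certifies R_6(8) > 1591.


E[X] = C(1591, 8) · 6^{1 − 28} = 1000427749141189953870 · 6^{−27} = 1000427749141189953870/1023490369077469249536.
As a reduced fraction: E[X] = 55579319396732775215/56860576059859402752 ≈ 0.9774667.
Is E[X] < 1? YES.
Since E[X] < 1, there exists a 6-coloring of K_{1591} with no monochromatic K_8; hence R_6(8) > 1591.

E[X] = 55579319396732775215/56860576059859402752 ≈ 0.9774667; E[X] < 1, so R_6(8) > 1591.


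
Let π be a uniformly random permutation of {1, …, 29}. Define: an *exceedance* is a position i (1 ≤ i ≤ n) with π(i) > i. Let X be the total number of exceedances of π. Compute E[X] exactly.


Write X = Σ_{i=1}^{29} X_i, where X_i = 1_{π(i) > i}.
For each fixed i, π(i) is uniform over {1, …, 29} (marginal of a uniform permutation), so P[π(i) > i] = (n − i)/n. Summing: Σ_{i=1}^{29} (n − i)/n = (0 + 1 + … + 28)/29 = 29(29 − 1)/(2·29) = (29 − 1)/2.
Hence E[X] = Σ_{i=1}^{29} (29 − i)/29 = 14 ≈ 14.000000.

E[X] = 14 = 14.000000.


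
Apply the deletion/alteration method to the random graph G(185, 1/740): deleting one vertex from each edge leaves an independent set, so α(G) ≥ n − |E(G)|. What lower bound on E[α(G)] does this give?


E[|E(G)|] = C(185, 2)·p = 17020 · (1/740) = 23.
E[α(G)] ≥ n − E[|E(G)|] = 185 − 23 = 162.
Numerically: ≈ 162.00000.
(This is only a lower bound; the true E[α(G)] may be larger.)

E[α(G)] ≥ 162 ≈ 162.00000.


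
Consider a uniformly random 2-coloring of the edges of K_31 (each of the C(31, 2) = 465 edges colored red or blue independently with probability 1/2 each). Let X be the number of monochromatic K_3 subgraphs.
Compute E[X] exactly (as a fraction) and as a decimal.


Let X = Σ_S X_S over the C(31, 3) = 4495 subsets S of size 3, where X_S = 1 if the K_3 on S is monochromatic.
For a fixed S, the K_3 on S has C(3, 2) = 3 edges. P[all 3 edges red] = (1/2)^3, and likewise for blue, so P[monochromatic] = 2·(1/2)^3 = 2^{1 − 3} = 1/4.
Summing: E[X] = C(31, 3) · 2^{1 − 3} = 4495 · 1/4 = 4495/4.
Numerically: E[X] ≈ 1123.750000.

E[X] = C(31,3)·2^(1−C(3,2)) = 4495/4 ≈ 1123.750000.


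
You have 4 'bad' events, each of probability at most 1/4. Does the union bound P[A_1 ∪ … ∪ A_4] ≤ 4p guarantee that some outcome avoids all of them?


Union bound: P[∪_{i=1}^{4} A_i] ≤ Σ_i P[A_i] ≤ 4·p = 4·(1/4) = 1.
Numerically: 1 ≈ 1.000.
Is 1 < 1? NO.
Since the bound 1 is ≥ 1, the union bound is uninformative here; it does NOT by itself certify existence.

4·p = 1 ≈ 1.000; existence NOT certified by the union bound.


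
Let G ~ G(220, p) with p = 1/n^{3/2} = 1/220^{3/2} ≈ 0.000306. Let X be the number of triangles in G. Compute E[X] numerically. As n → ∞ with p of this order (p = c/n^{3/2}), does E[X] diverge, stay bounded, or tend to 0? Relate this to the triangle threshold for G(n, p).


Number of potential triangles: C(220, 3) = 1750540.
Each occurs with probability p³ ≈ (0.000306)³ ≈ 2.87805e-11.
By linearity: E[X] = C(220, 3)·p³ ≈ 1750540 · 2.87805e-11 ≈ 0.000.
Since α = 3/2 > 1, p = c/n^{3/2} = o(1/n) is below the triangle threshold p ~ 1/n. Asymptotically E[X] ~ (c³/6)·n^{3(1−α)} = (1³/6)·n^{-1.5} → 0, so by Markov's inequality G has no triangles w.h.p.

E[X] ≈ 0.000; in regime p = Θ(1/n^{3/2}) E[X] tends to 0 (below the triangle threshold p ~ 1/n).


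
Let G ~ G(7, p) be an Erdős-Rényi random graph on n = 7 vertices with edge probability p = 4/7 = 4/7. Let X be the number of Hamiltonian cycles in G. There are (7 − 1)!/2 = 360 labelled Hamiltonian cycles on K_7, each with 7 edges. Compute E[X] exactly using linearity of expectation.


K_7 has (7 − 1)!/2 = 360 labelled Hamiltonian cycles.
For each such Hamiltonian cycle H, let X_H = 1 if all 7 edges of H are present in G. Then P[X_H = 1] = p^{7} = (4/7)^{7} = 16384/823543.
By linearity: E[X] = Σ_H E[X_H] = 360 · p^{7} = 360 · 16384/823543 = 5898240/823543.
Numerically: E[X] ≈ 7.162.

E[X] = 360 · (4/7)^{7} = 5898240/823543 ≈ 7.162.


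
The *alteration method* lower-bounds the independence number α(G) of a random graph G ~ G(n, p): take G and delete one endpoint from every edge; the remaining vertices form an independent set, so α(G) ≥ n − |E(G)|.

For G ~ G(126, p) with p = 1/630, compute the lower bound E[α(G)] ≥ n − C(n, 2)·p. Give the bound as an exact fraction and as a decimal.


E[|E(G)|] = C(126, 2)·p = 7875 · (1/630) = 25/2.
E[α(G)] ≥ n − E[|E(G)|] = 126 − 25/2 = 227/2.
Numerically: ≈ 113.50000.
(This is only a lower bound; the true E[α(G)] may be larger.)

E[α(G)] ≥ 227/2 ≈ 113.50000.


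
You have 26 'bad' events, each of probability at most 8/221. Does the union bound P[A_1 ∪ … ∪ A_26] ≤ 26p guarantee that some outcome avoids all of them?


Union bound: P[∪_{i=1}^{26} A_i] ≤ Σ_i P[A_i] ≤ 26·p = 26·(8/221) = 16/17.
Numerically: 16/17 ≈ 0.941176.
Is 16/17 < 1? YES.
Since P[∪ A_i] ≤ 16/17 < 1, the complement has P[∩ A_i^c] ≥ 1 − 16/17 = 1/17 > 0, so some outcome avoids every A_i.

26·p = 16/17 ≈ 0.941176; existence CERTIFIED by the union bound.


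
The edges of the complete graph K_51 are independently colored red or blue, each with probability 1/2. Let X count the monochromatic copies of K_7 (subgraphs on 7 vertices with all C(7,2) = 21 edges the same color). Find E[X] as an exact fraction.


Let X = Σ_S X_S over the C(51, 7) = 115775100 subsets S of size 7, where X_S = 1 if the K_7 on S is monochromatic.
For a fixed S, the K_7 on S has C(7, 2) = 21 edges. P[all 21 edges red] = (1/2)^21, and likewise for blue, so P[monochromatic] = 2·(1/2)^21 = 2^{1 − 21} = 1/1048576.
By linearity: E[X] = C(51, 7) · 2^{1 − 21} = 115775100 · 1/1048576 = 28943775/262144.
Numerically: E[X] ≈ 110.411739.

E[X] = C(51,7)·2^(1−C(7,2)) = 28943775/262144 ≈ 110.411739.


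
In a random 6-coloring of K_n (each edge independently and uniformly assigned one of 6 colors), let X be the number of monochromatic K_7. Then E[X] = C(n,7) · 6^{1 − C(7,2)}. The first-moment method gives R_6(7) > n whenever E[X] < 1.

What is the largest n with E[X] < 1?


We need C(n, 7) · 6^{1 − 21} < 1, i.e. C(n, 7) < 6^{21 − 1} = 3656158440062976.
Check values of n near the boundary:
  n = 567: C(567, 7) = 3601671315933933; 3601671315933933 < 3656158440062976? YES
  n = 568: C(568, 7) = 3646611956239704; 3646611956239704 < 3656158440062976? YES
  n = 569: C(569, 7) = 3692032389858348; 3692032389858348 < 3656158440062976? NO
  n = 570: C(570, 7) = 3737936877831720; 3737936877831720 < 3656158440062976? NO
The largest n with C(n, 7) < 3656158440062976 is n = 568 (where E[X] = 16882462760369/16926659444736 ≈ 0.9973889). Hence R_6(7) > 568, i.e. R_6(7) ≥ 569.

Largest n = 568; hence R_6(7) > 568.


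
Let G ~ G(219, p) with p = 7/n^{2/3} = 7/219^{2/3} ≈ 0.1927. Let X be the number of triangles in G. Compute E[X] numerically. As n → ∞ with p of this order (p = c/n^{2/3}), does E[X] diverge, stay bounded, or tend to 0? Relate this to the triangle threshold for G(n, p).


Number of potential triangles: C(219, 3) = 1726669.
Each occurs with probability p³ ≈ (0.1927)³ ≈ 7.151644e-03.
By linearity: E[X] = C(219, 3)·p³ ≈ 1726669 · 7.151644e-03 ≈ 12348.5221.
Since α = 2/3 < 1, p = c/n^{2/3} ≫ 1/n is above the triangle threshold p ~ 1/n. Asymptotically E[X] ~ (c³/6)·n^{3(1−α)} = (7³/6)·n^{1} → ∞; triangles are abundant w.h.p.

E[X] ≈ 12348.5221; in regime p = Θ(1/n^{2/3}) E[X] diverges (above the triangle threshold p ~ 1/n).


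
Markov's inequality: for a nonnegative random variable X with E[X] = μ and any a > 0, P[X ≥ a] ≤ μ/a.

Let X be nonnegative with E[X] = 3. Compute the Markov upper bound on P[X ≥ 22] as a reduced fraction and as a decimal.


μ = E[X] = 3, a = 22.
Markov: P[X ≥ 22] ≤ μ/a = (3)/22 = 3/22.
Numerically: ≈ 0.13636.
(Since a = 22 > μ = 3.00000, the bound 3/22 is < 1 and informative.)

P[X ≥ 22] ≤ 3/22 ≈ 0.13636.


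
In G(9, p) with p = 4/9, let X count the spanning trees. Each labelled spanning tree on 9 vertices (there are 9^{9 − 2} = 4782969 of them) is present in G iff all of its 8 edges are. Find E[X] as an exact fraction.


K_9 has 9^{9 − 2} = 4782969 labelled spanning trees.
For each such spanning tree H, let X_H = 1 if all 8 edges of H are present in G. Then P[X_H = 1] = p^{8} = (4/9)^{8} = 65536/43046721.
By linearity: E[X] = Σ_H E[X_H] = 4782969 · p^{8} = 4782969 · 65536/43046721 = 65536/9.
Numerically: E[X] ≈ 7281.78.

E[X] = 4782969 · (4/9)^{8} = 65536/9 ≈ 7281.78.


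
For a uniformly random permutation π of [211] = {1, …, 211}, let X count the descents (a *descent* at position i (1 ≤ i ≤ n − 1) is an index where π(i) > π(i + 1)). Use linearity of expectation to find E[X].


Write X = Σ X_I over i = 1, …, 210, with X_I the indicator of one descent.
There are 210 indicators.
For each fixed i, the pair (π(i), π(i+1)) is a uniformly random ordered pair of distinct values from {1, …, 211}; by symmetry P[π(i) > π(i+1)] = 1/2.
By linearity: E[X] = 210 · (1/2) = (211 − 1) · (1/2) = 105 ≈ 105.000000.

E[X] = 105 = 105.000000.


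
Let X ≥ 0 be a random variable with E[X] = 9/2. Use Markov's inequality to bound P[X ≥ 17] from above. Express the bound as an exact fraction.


μ = E[X] = 9/2, a = 17.
Markov: P[X ≥ 17] ≤ μ/a = (9/2)/17 = 9/34.
Numerically: ≈ 0.2647.
(Since a = 17 > μ = 4.5000, the bound 9/34 is < 1 and informative.)

P[X ≥ 17] ≤ 9/34 ≈ 0.2647.


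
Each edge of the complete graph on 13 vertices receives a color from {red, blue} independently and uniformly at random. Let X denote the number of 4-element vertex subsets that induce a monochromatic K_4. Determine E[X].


Let X = Σ_S X_S over the C(13, 4) = 715 subsets S of size 4, where X_S = 1 if the K_4 on S is monochromatic.
For a fixed S, the K_4 on S has C(4, 2) = 6 edges. P[all 6 edges red] = (1/2)^6, and likewise for blue, so P[monochromatic] = 2·(1/2)^6 = 2^{1 − 6} = 1/32.
By linearity of expectation: E[X] = C(13, 4) · 2^{1 − 6} = 715 · 1/32 = 715/32.
Numerically: E[X] ≈ 22.343750.

E[X] = C(13,4)·2^(1−C(4,2)) = 715/32 ≈ 22.343750.


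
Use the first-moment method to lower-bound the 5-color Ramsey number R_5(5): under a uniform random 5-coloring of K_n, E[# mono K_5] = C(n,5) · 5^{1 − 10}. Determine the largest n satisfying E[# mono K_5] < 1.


We need C(n, 5) · 5^{1 − 10} < 1, i.e. C(n, 5) < 5^{10 − 1} = 1953125.
Check values of n near the boundary:
  n = 44: C(44, 5) = 1086008; 1086008 < 1953125? YES
  n = 45: C(45, 5) = 1221759; 1221759 < 1953125? YES
  n = 46: C(46, 5) = 1370754; 1370754 < 1953125? YES
  n = 47: C(47, 5) = 1533939; 1533939 < 1953125? YES
  n = 48: C(48, 5) = 1712304; 1712304 < 1953125? YES
  n = 49: C(49, 5) = 1906884; 1906884 < 1953125? YES
  n = 50: C(50, 5) = 2118760; 2118760 < 1953125? NO
  n = 51: C(51, 5) = 2349060; 2349060 < 1953125? NO
  n = 52: C(52, 5) = 2598960; 2598960 < 1953125? NO
The largest n with C(n, 5) < 1953125 is n = 49 (where E[X] = 1906884/1953125 ≈ 0.9763246). Hence R_5(5) > 49, i.e. R_5(5) ≥ 50.

Largest n = 49; hence R_5(5) > 49.


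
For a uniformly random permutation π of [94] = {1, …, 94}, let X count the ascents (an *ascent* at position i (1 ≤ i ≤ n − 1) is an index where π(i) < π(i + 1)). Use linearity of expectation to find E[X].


Write X = Σ X_I over i = 1, …, 93, with X_I the indicator of one ascent.
There are 93 indicators.
For each fixed i, the pair (π(i), π(i+1)) is a uniformly random ordered pair of distinct values from {1, …, 94}; by symmetry P[π(i) < π(i+1)] = 1/2.
By linearity: E[X] = 93 · (1/2) = (94 − 1) · (1/2) = 93/2 ≈ 46.500000.

E[X] = 93/2 = 46.500000.


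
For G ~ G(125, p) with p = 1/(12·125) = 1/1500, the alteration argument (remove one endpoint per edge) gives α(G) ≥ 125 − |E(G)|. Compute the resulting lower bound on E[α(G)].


E[|E(G)|] = C(125, 2)·p = 7750 · (1/1500) = 31/6.
E[α(G)] ≥ n − E[|E(G)|] = 125 − 31/6 = 719/6.
Numerically: ≈ 119.83333.
(This is only a lower bound; the true E[α(G)] may be larger.)

E[α(G)] ≥ 719/6 ≈ 119.83333.


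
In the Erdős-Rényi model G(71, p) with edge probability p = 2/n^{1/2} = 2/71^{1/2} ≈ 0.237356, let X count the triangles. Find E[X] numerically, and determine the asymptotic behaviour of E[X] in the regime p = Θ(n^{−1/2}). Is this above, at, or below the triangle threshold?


Number of potential triangles: C(71, 3) = 57155.
Each occurs with probability p³ ≈ (0.237356)³ ≈ 1.33721877e-02.
By linearity: E[X] = C(71, 3)·p³ ≈ 57155 · 1.33721877e-02 ≈ 764.287388.
Since α = 1/2 < 1, p = c/n^{1/2} ≫ 1/n is above the triangle threshold p ~ 1/n. Asymptotically E[X] ~ (c³/6)·n^{3(1−α)} = (2³/6)·n^{1.5} → ∞; triangles are abundant w.h.p.

E[X] ≈ 764.287388; in regime p = Θ(1/n^{1/2}) E[X] diverges (above the triangle threshold p ~ 1/n).


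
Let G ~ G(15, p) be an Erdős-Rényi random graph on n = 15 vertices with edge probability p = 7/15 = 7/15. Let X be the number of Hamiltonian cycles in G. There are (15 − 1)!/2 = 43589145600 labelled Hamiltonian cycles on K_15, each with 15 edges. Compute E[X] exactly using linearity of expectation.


K_15 has (15 − 1)!/2 = 43589145600 labelled Hamiltonian cycles.
For each such Hamiltonian cycle H, let X_H = 1 if all 15 edges of H are present in G. Then P[X_H = 1] = p^{15} = (7/15)^{15} = 4747561509943/437893890380859375.
By linearity: E[X] = Σ_H E[X_H] = 43589145600 · p^{15} = 43589145600 · 4747561509943/437893890380859375 = 34064551424174695424/72081298828125.
Numerically: E[X] ≈ 4.7259e+05.

E[X] = 43589145600 · (7/15)^{15} = 34064551424174695424/72081298828125 ≈ 4.7259e+05.


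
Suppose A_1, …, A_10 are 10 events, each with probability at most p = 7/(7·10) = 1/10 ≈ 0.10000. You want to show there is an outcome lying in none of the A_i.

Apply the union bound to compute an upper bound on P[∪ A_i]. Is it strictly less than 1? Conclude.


Union bound: P[∪_{i=1}^{10} A_i] ≤ Σ_i P[A_i] ≤ 10·p = 10·(1/10) = 1.
Numerically: 1 ≈ 1.00000.
Is 1 < 1? NO.
Since the bound 1 is ≥ 1, the union bound is uninformative here; it does NOT by itself certify existence.

10·p = 1 ≈ 1.00000; existence NOT certified by the union bound.


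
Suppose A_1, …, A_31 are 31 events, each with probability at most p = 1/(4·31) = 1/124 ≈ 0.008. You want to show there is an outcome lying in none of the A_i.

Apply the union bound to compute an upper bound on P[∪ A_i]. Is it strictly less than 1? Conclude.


Union bound: P[∪_{i=1}^{31} A_i] ≤ Σ_i P[A_i] ≤ 31·p = 31·(1/124) = 1/4.
Numerically: 1/4 ≈ 0.250.
Is 1/4 < 1? YES.
Since P[∪ A_i] ≤ 1/4 < 1, the complement has P[∩ A_i^c] ≥ 1 − 1/4 = 3/4 > 0, so some outcome avoids every A_i.

31·p = 1/4 ≈ 0.250; existence CERTIFIED by the union bound.


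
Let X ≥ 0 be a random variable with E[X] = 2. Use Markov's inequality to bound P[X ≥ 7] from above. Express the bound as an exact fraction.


μ = E[X] = 2, a = 7.
Markov: P[X ≥ 7] ≤ μ/a = (2)/7 = 2/7.
Numerically: ≈ 0.2857.
(Since a = 7 > μ = 2.0000, the bound 2/7 is < 1 and informative.)

P[X ≥ 7] ≤ 2/7 ≈ 0.2857.


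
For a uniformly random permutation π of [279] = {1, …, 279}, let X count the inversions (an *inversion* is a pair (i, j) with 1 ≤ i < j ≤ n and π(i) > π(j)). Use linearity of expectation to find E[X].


Write X = Σ X_I over the C(279, 2) = 38781 pairs i < j, with X_I the indicator of one inversion.
There are 38781 indicators.
For each fixed pair i < j, the values π(i) and π(j) are two distinct elements of {1, …, 279} in uniformly random order; by symmetry P[π(i) > π(j)] = 1/2.
By linearity: E[X] = 38781 · (1/2) = C(279, 2) · (1/2) = 38781/2 = 38781/2 ≈ 19390.5000.

E[X] = 38781/2 = 19390.5000.


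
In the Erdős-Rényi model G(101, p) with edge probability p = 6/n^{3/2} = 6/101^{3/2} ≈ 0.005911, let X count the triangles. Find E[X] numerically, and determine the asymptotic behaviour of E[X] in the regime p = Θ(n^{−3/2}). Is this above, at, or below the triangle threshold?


Number of potential triangles: C(101, 3) = 166650.
Each occurs with probability p³ ≈ (0.005911)³ ≈ 2.065416e-07.
By linearity: E[X] = C(101, 3)·p³ ≈ 166650 · 2.065416e-07 ≈ 0.0344.
Since α = 3/2 > 1, p = c/n^{3/2} = o(1/n) is below the triangle threshold p ~ 1/n. Asymptotically E[X] ~ (c³/6)·n^{3(1−α)} = (6³/6)·n^{-1.5} → 0, so by Markov's inequality G has no triangles w.h.p.

E[X] ≈ 0.0344; in regime p = Θ(1/n^{3/2}) E[X] tends to 0 (below the triangle threshold p ~ 1/n).


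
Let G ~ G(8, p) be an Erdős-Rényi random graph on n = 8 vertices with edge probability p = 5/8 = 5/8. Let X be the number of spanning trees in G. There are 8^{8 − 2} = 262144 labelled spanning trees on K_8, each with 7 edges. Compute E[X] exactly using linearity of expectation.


K_8 has 8^{8 − 2} = 262144 labelled spanning trees.
For each such spanning tree H, let X_H = 1 if all 7 edges of H are present in G. Then P[X_H = 1] = p^{7} = (5/8)^{7} = 78125/2097152.
By linearity of expectation: E[X] = Σ_H E[X_H] = 262144 · p^{7} = 262144 · 78125/2097152 = 78125/8.
Numerically: E[X] ≈ 9765.6.

E[X] = 262144 · (5/8)^{7} = 78125/8 ≈ 9765.6.


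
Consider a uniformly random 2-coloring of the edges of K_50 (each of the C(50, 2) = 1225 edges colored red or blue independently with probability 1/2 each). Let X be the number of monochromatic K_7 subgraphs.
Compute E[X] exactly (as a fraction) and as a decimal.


Let X = Σ_S X_S over the C(50, 7) = 99884400 subsets S of size 7, where X_S = 1 if the K_7 on S is monochromatic.
For a fixed S, the K_7 on S has C(7, 2) = 21 edges. P[all 21 edges red] = (1/2)^21, and likewise for blue, so P[monochromatic] = 2·(1/2)^21 = 2^{1 − 21} = 1/1048576.
Summing: E[X] = C(50, 7) · 2^{1 − 21} = 99884400 · 1/1048576 = 6242775/65536.
Numerically: E[X] ≈ 95.25719.

E[X] = C(50,7)·2^(1−C(7,2)) = 6242775/65536 ≈ 95.25719.


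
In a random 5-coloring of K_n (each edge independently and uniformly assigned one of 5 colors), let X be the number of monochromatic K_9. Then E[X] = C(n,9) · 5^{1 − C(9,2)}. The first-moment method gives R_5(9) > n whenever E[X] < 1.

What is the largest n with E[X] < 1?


We need C(n, 9) · 5^{1 − 36} < 1, i.e. C(n, 9) < 5^{36 − 1} = 2910383045673370361328125.
Check values of n near the boundary:
  n = 2168: C(2168, 9) = 2867804175977929537095120; 2867804175977929537095120 < 2910383045673370361328125? YES
  n = 2169: C(2169, 9) = 2879753360044504243499683; 2879753360044504243499683 < 2910383045673370361328125? YES
  n = 2170: C(2170, 9) = 2891746779868845075610510; 2891746779868845075610510 < 2910383045673370361328125? YES
  n = 2171: C(2171, 9) = 2903784578674959601827205; 2903784578674959601827205 < 2910383045673370361328125? YES
  n = 2172: C(2172, 9) = 2915866900084148060642020; 2915866900084148060642020 < 2910383045673370361328125? NO
  n = 2173: C(2173, 9) = 2927993888115921319674265; 2927993888115921319674265 < 2910383045673370361328125? NO
  n = 2174: C(2174, 9) = 2940165687188920530702934; 2940165687188920530702934 < 2910383045673370361328125? NO
The largest n with C(n, 9) < 2910383045673370361328125 is n = 2171 (where E[X] = 580756915734991920365441/582076609134674072265625 ≈ 0.99773). Hence R_5(9) > 2171, i.e. R_5(9) ≥ 2172.

Largest n = 2171; hence R_5(9) > 2171.
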